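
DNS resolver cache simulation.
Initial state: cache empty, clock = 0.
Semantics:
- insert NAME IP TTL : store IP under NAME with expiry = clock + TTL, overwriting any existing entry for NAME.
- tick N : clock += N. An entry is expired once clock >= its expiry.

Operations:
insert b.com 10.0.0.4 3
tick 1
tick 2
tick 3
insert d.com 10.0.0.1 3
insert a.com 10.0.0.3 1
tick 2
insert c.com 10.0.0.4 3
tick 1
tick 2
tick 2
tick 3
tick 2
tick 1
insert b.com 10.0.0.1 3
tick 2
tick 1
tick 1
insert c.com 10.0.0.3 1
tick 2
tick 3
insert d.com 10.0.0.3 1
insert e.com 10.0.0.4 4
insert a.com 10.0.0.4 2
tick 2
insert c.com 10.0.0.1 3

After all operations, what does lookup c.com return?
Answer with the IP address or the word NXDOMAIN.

Op 1: insert b.com -> 10.0.0.4 (expiry=0+3=3). clock=0
Op 2: tick 1 -> clock=1.
Op 3: tick 2 -> clock=3. purged={b.com}
Op 4: tick 3 -> clock=6.
Op 5: insert d.com -> 10.0.0.1 (expiry=6+3=9). clock=6
Op 6: insert a.com -> 10.0.0.3 (expiry=6+1=7). clock=6
Op 7: tick 2 -> clock=8. purged={a.com}
Op 8: insert c.com -> 10.0.0.4 (expiry=8+3=11). clock=8
Op 9: tick 1 -> clock=9. purged={d.com}
Op 10: tick 2 -> clock=11. purged={c.com}
Op 11: tick 2 -> clock=13.
Op 12: tick 3 -> clock=16.
Op 13: tick 2 -> clock=18.
Op 14: tick 1 -> clock=19.
Op 15: insert b.com -> 10.0.0.1 (expiry=19+3=22). clock=19
Op 16: tick 2 -> clock=21.
Op 17: tick 1 -> clock=22. purged={b.com}
Op 18: tick 1 -> clock=23.
Op 19: insert c.com -> 10.0.0.3 (expiry=23+1=24). clock=23
Op 20: tick 2 -> clock=25. purged={c.com}
Op 21: tick 3 -> clock=28.
Op 22: insert d.com -> 10.0.0.3 (expiry=28+1=29). clock=28
Op 23: insert e.com -> 10.0.0.4 (expiry=28+4=32). clock=28
Op 24: insert a.com -> 10.0.0.4 (expiry=28+2=30). clock=28
Op 25: tick 2 -> clock=30. purged={a.com,d.com}
Op 26: insert c.com -> 10.0.0.1 (expiry=30+3=33). clock=30
lookup c.com: present, ip=10.0.0.1 expiry=33 > clock=30

Answer: 10.0.0.1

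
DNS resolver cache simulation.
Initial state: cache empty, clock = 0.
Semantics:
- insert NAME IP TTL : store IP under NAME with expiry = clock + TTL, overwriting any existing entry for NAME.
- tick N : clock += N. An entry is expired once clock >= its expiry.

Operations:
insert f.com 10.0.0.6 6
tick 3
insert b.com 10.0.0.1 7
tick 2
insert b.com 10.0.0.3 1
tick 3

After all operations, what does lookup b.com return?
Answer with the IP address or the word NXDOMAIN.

Answer: NXDOMAIN

Derivation:
Op 1: insert f.com -> 10.0.0.6 (expiry=0+6=6). clock=0
Op 2: tick 3 -> clock=3.
Op 3: insert b.com -> 10.0.0.1 (expiry=3+7=10). clock=3
Op 4: tick 2 -> clock=5.
Op 5: insert b.com -> 10.0.0.3 (expiry=5+1=6). clock=5
Op 6: tick 3 -> clock=8. purged={b.com,f.com}
lookup b.com: not in cache (expired or never inserted)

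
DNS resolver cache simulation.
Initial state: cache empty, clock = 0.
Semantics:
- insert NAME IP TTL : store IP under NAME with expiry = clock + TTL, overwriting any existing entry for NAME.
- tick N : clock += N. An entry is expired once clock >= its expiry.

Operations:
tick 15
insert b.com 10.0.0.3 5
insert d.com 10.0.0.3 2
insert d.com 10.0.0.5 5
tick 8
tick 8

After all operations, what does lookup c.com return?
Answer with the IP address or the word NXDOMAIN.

Op 1: tick 15 -> clock=15.
Op 2: insert b.com -> 10.0.0.3 (expiry=15+5=20). clock=15
Op 3: insert d.com -> 10.0.0.3 (expiry=15+2=17). clock=15
Op 4: insert d.com -> 10.0.0.5 (expiry=15+5=20). clock=15
Op 5: tick 8 -> clock=23. purged={b.com,d.com}
Op 6: tick 8 -> clock=31.
lookup c.com: not in cache (expired or never inserted)

Answer: NXDOMAIN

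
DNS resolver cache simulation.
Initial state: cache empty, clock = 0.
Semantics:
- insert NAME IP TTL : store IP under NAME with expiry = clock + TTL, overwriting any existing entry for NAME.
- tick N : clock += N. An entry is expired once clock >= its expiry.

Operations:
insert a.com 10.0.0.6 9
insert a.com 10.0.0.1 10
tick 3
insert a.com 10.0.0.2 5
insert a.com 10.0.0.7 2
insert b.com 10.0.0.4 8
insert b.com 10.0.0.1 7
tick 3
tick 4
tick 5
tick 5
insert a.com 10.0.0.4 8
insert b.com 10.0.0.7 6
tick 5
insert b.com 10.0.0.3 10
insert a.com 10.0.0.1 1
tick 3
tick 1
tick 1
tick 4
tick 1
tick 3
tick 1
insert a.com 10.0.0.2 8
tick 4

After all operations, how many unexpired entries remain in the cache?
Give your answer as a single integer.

Answer: 1

Derivation:
Op 1: insert a.com -> 10.0.0.6 (expiry=0+9=9). clock=0
Op 2: insert a.com -> 10.0.0.1 (expiry=0+10=10). clock=0
Op 3: tick 3 -> clock=3.
Op 4: insert a.com -> 10.0.0.2 (expiry=3+5=8). clock=3
Op 5: insert a.com -> 10.0.0.7 (expiry=3+2=5). clock=3
Op 6: insert b.com -> 10.0.0.4 (expiry=3+8=11). clock=3
Op 7: insert b.com -> 10.0.0.1 (expiry=3+7=10). clock=3
Op 8: tick 3 -> clock=6. purged={a.com}
Op 9: tick 4 -> clock=10. purged={b.com}
Op 10: tick 5 -> clock=15.
Op 11: tick 5 -> clock=20.
Op 12: insert a.com -> 10.0.0.4 (expiry=20+8=28). clock=20
Op 13: insert b.com -> 10.0.0.7 (expiry=20+6=26). clock=20
Op 14: tick 5 -> clock=25.
Op 15: insert b.com -> 10.0.0.3 (expiry=25+10=35). clock=25
Op 16: insert a.com -> 10.0.0.1 (expiry=25+1=26). clock=25
Op 17: tick 3 -> clock=28. purged={a.com}
Op 18: tick 1 -> clock=29.
Op 19: tick 1 -> clock=30.
Op 20: tick 4 -> clock=34.
Op 21: tick 1 -> clock=35. purged={b.com}
Op 22: tick 3 -> clock=38.
Op 23: tick 1 -> clock=39.
Op 24: insert a.com -> 10.0.0.2 (expiry=39+8=47). clock=39
Op 25: tick 4 -> clock=43.
Final cache (unexpired): {a.com} -> size=1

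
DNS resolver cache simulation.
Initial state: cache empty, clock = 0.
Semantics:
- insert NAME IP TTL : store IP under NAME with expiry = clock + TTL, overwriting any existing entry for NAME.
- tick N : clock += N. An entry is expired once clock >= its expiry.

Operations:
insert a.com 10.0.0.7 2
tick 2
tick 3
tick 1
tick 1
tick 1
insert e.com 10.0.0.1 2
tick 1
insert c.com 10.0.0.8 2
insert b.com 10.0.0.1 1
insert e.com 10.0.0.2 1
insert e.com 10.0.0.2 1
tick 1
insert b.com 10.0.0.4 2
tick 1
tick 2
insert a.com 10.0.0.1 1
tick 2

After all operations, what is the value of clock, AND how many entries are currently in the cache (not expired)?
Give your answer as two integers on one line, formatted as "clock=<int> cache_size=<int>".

Answer: clock=15 cache_size=0

Derivation:
Op 1: insert a.com -> 10.0.0.7 (expiry=0+2=2). clock=0
Op 2: tick 2 -> clock=2. purged={a.com}
Op 3: tick 3 -> clock=5.
Op 4: tick 1 -> clock=6.
Op 5: tick 1 -> clock=7.
Op 6: tick 1 -> clock=8.
Op 7: insert e.com -> 10.0.0.1 (expiry=8+2=10). clock=8
Op 8: tick 1 -> clock=9.
Op 9: insert c.com -> 10.0.0.8 (expiry=9+2=11). clock=9
Op 10: insert b.com -> 10.0.0.1 (expiry=9+1=10). clock=9
Op 11: insert e.com -> 10.0.0.2 (expiry=9+1=10). clock=9
Op 12: insert e.com -> 10.0.0.2 (expiry=9+1=10). clock=9
Op 13: tick 1 -> clock=10. purged={b.com,e.com}
Op 14: insert b.com -> 10.0.0.4 (expiry=10+2=12). clock=10
Op 15: tick 1 -> clock=11. purged={c.com}
Op 16: tick 2 -> clock=13. purged={b.com}
Op 17: insert a.com -> 10.0.0.1 (expiry=13+1=14). clock=13
Op 18: tick 2 -> clock=15. purged={a.com}
Final clock = 15
Final cache (unexpired): {} -> size=0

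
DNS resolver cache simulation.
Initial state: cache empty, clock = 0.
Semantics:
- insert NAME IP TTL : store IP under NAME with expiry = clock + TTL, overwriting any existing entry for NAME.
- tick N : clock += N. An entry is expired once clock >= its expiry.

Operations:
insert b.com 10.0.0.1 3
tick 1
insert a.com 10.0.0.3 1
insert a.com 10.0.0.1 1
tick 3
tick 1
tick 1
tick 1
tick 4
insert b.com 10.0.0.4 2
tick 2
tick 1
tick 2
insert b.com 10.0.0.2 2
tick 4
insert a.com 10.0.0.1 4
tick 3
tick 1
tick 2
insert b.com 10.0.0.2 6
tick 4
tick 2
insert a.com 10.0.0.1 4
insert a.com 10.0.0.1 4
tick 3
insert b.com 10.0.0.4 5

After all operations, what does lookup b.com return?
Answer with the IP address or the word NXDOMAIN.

Op 1: insert b.com -> 10.0.0.1 (expiry=0+3=3). clock=0
Op 2: tick 1 -> clock=1.
Op 3: insert a.com -> 10.0.0.3 (expiry=1+1=2). clock=1
Op 4: insert a.com -> 10.0.0.1 (expiry=1+1=2). clock=1
Op 5: tick 3 -> clock=4. purged={a.com,b.com}
Op 6: tick 1 -> clock=5.
Op 7: tick 1 -> clock=6.
Op 8: tick 1 -> clock=7.
Op 9: tick 4 -> clock=11.
Op 10: insert b.com -> 10.0.0.4 (expiry=11+2=13). clock=11
Op 11: tick 2 -> clock=13. purged={b.com}
Op 12: tick 1 -> clock=14.
Op 13: tick 2 -> clock=16.
Op 14: insert b.com -> 10.0.0.2 (expiry=16+2=18). clock=16
Op 15: tick 4 -> clock=20. purged={b.com}
Op 16: insert a.com -> 10.0.0.1 (expiry=20+4=24). clock=20
Op 17: tick 3 -> clock=23.
Op 18: tick 1 -> clock=24. purged={a.com}
Op 19: tick 2 -> clock=26.
Op 20: insert b.com -> 10.0.0.2 (expiry=26+6=32). clock=26
Op 21: tick 4 -> clock=30.
Op 22: tick 2 -> clock=32. purged={b.com}
Op 23: insert a.com -> 10.0.0.1 (expiry=32+4=36). clock=32
Op 24: insert a.com -> 10.0.0.1 (expiry=32+4=36). clock=32
Op 25: tick 3 -> clock=35.
Op 26: insert b.com -> 10.0.0.4 (expiry=35+5=40). clock=35
lookup b.com: present, ip=10.0.0.4 expiry=40 > clock=35

Answer: 10.0.0.4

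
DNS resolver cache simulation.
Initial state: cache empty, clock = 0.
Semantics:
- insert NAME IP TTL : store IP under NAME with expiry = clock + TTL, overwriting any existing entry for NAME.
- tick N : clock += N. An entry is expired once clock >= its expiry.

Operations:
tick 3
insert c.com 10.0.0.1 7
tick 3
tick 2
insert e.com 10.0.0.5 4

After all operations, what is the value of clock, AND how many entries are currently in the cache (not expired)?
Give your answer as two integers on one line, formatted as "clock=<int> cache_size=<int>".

Op 1: tick 3 -> clock=3.
Op 2: insert c.com -> 10.0.0.1 (expiry=3+7=10). clock=3
Op 3: tick 3 -> clock=6.
Op 4: tick 2 -> clock=8.
Op 5: insert e.com -> 10.0.0.5 (expiry=8+4=12). clock=8
Final clock = 8
Final cache (unexpired): {c.com,e.com} -> size=2

Answer: clock=8 cache_size=2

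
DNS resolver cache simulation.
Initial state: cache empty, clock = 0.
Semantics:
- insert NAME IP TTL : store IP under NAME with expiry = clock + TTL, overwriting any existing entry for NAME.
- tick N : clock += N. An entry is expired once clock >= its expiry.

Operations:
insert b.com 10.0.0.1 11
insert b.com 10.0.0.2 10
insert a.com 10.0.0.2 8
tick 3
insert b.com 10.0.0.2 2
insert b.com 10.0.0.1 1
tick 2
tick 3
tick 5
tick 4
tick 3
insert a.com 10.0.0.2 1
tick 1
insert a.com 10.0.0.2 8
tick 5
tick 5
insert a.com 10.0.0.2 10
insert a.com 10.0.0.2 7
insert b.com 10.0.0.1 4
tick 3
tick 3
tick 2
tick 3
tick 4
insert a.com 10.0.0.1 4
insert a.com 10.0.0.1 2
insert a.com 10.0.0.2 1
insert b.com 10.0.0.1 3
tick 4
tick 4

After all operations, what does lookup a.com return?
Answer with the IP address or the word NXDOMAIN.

Answer: NXDOMAIN

Derivation:
Op 1: insert b.com -> 10.0.0.1 (expiry=0+11=11). clock=0
Op 2: insert b.com -> 10.0.0.2 (expiry=0+10=10). clock=0
Op 3: insert a.com -> 10.0.0.2 (expiry=0+8=8). clock=0
Op 4: tick 3 -> clock=3.
Op 5: insert b.com -> 10.0.0.2 (expiry=3+2=5). clock=3
Op 6: insert b.com -> 10.0.0.1 (expiry=3+1=4). clock=3
Op 7: tick 2 -> clock=5. purged={b.com}
Op 8: tick 3 -> clock=8. purged={a.com}
Op 9: tick 5 -> clock=13.
Op 10: tick 4 -> clock=17.
Op 11: tick 3 -> clock=20.
Op 12: insert a.com -> 10.0.0.2 (expiry=20+1=21). clock=20
Op 13: tick 1 -> clock=21. purged={a.com}
Op 14: insert a.com -> 10.0.0.2 (expiry=21+8=29). clock=21
Op 15: tick 5 -> clock=26.
Op 16: tick 5 -> clock=31. purged={a.com}
Op 17: insert a.com -> 10.0.0.2 (expiry=31+10=41). clock=31
Op 18: insert a.com -> 10.0.0.2 (expiry=31+7=38). clock=31
Op 19: insert b.com -> 10.0.0.1 (expiry=31+4=35). clock=31
Op 20: tick 3 -> clock=34.
Op 21: tick 3 -> clock=37. purged={b.com}
Op 22: tick 2 -> clock=39. purged={a.com}
Op 23: tick 3 -> clock=42.
Op 24: tick 4 -> clock=46.
Op 25: insert a.com -> 10.0.0.1 (expiry=46+4=50). clock=46
Op 26: insert a.com -> 10.0.0.1 (expiry=46+2=48). clock=46
Op 27: insert a.com -> 10.0.0.2 (expiry=46+1=47). clock=46
Op 28: insert b.com -> 10.0.0.1 (expiry=46+3=49). clock=46
Op 29: tick 4 -> clock=50. purged={a.com,b.com}
Op 30: tick 4 -> clock=54.
lookup a.com: not in cache (expired or never inserted)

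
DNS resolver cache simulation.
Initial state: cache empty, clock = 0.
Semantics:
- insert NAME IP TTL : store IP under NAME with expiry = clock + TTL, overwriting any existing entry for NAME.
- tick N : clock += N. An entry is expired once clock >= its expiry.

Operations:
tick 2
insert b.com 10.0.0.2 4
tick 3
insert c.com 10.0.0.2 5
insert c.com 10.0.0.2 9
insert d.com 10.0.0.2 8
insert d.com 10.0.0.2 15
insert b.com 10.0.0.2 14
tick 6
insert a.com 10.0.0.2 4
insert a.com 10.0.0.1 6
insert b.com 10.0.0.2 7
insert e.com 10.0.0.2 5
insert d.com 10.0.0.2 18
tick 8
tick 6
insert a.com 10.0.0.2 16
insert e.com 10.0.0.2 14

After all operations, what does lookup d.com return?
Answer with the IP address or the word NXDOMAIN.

Answer: 10.0.0.2

Derivation:
Op 1: tick 2 -> clock=2.
Op 2: insert b.com -> 10.0.0.2 (expiry=2+4=6). clock=2
Op 3: tick 3 -> clock=5.
Op 4: insert c.com -> 10.0.0.2 (expiry=5+5=10). clock=5
Op 5: insert c.com -> 10.0.0.2 (expiry=5+9=14). clock=5
Op 6: insert d.com -> 10.0.0.2 (expiry=5+8=13). clock=5
Op 7: insert d.com -> 10.0.0.2 (expiry=5+15=20). clock=5
Op 8: insert b.com -> 10.0.0.2 (expiry=5+14=19). clock=5
Op 9: tick 6 -> clock=11.
Op 10: insert a.com -> 10.0.0.2 (expiry=11+4=15). clock=11
Op 11: insert a.com -> 10.0.0.1 (expiry=11+6=17). clock=11
Op 12: insert b.com -> 10.0.0.2 (expiry=11+7=18). clock=11
Op 13: insert e.com -> 10.0.0.2 (expiry=11+5=16). clock=11
Op 14: insert d.com -> 10.0.0.2 (expiry=11+18=29). clock=11
Op 15: tick 8 -> clock=19. purged={a.com,b.com,c.com,e.com}
Op 16: tick 6 -> clock=25.
Op 17: insert a.com -> 10.0.0.2 (expiry=25+16=41). clock=25
Op 18: insert e.com -> 10.0.0.2 (expiry=25+14=39). clock=25
lookup d.com: present, ip=10.0.0.2 expiry=29 > clock=25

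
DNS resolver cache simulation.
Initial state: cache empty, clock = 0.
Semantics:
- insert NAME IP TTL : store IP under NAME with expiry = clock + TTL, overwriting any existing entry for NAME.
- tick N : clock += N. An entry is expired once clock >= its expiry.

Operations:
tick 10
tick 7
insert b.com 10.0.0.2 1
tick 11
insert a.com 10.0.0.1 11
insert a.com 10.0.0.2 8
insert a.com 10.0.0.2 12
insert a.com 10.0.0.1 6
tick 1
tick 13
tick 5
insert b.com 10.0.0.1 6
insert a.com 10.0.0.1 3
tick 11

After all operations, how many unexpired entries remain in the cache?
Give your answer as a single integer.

Op 1: tick 10 -> clock=10.
Op 2: tick 7 -> clock=17.
Op 3: insert b.com -> 10.0.0.2 (expiry=17+1=18). clock=17
Op 4: tick 11 -> clock=28. purged={b.com}
Op 5: insert a.com -> 10.0.0.1 (expiry=28+11=39). clock=28
Op 6: insert a.com -> 10.0.0.2 (expiry=28+8=36). clock=28
Op 7: insert a.com -> 10.0.0.2 (expiry=28+12=40). clock=28
Op 8: insert a.com -> 10.0.0.1 (expiry=28+6=34). clock=28
Op 9: tick 1 -> clock=29.
Op 10: tick 13 -> clock=42. purged={a.com}
Op 11: tick 5 -> clock=47.
Op 12: insert b.com -> 10.0.0.1 (expiry=47+6=53). clock=47
Op 13: insert a.com -> 10.0.0.1 (expiry=47+3=50). clock=47
Op 14: tick 11 -> clock=58. purged={a.com,b.com}
Final cache (unexpired): {} -> size=0

Answer: 0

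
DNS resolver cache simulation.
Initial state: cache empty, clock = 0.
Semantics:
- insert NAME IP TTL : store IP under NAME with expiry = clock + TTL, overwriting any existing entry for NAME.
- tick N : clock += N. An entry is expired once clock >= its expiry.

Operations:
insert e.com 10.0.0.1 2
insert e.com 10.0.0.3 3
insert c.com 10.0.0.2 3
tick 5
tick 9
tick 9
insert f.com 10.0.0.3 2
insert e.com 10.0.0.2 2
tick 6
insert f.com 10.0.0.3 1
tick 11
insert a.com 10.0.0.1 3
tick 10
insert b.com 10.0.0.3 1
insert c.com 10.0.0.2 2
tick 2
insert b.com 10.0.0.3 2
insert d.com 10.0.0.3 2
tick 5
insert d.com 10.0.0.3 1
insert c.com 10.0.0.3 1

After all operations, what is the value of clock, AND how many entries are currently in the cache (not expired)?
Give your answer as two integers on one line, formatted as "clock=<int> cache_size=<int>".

Answer: clock=57 cache_size=2

Derivation:
Op 1: insert e.com -> 10.0.0.1 (expiry=0+2=2). clock=0
Op 2: insert e.com -> 10.0.0.3 (expiry=0+3=3). clock=0
Op 3: insert c.com -> 10.0.0.2 (expiry=0+3=3). clock=0
Op 4: tick 5 -> clock=5. purged={c.com,e.com}
Op 5: tick 9 -> clock=14.
Op 6: tick 9 -> clock=23.
Op 7: insert f.com -> 10.0.0.3 (expiry=23+2=25). clock=23
Op 8: insert e.com -> 10.0.0.2 (expiry=23+2=25). clock=23
Op 9: tick 6 -> clock=29. purged={e.com,f.com}
Op 10: insert f.com -> 10.0.0.3 (expiry=29+1=30). clock=29
Op 11: tick 11 -> clock=40. purged={f.com}
Op 12: insert a.com -> 10.0.0.1 (expiry=40+3=43). clock=40
Op 13: tick 10 -> clock=50. purged={a.com}
Op 14: insert b.com -> 10.0.0.3 (expiry=50+1=51). clock=50
Op 15: insert c.com -> 10.0.0.2 (expiry=50+2=52). clock=50
Op 16: tick 2 -> clock=52. purged={b.com,c.com}
Op 17: insert b.com -> 10.0.0.3 (expiry=52+2=54). clock=52
Op 18: insert d.com -> 10.0.0.3 (expiry=52+2=54). clock=52
Op 19: tick 5 -> clock=57. purged={b.com,d.com}
Op 20: insert d.com -> 10.0.0.3 (expiry=57+1=58). clock=57
Op 21: insert c.com -> 10.0.0.3 (expiry=57+1=58). clock=57
Final clock = 57
Final cache (unexpired): {c.com,d.com} -> size=2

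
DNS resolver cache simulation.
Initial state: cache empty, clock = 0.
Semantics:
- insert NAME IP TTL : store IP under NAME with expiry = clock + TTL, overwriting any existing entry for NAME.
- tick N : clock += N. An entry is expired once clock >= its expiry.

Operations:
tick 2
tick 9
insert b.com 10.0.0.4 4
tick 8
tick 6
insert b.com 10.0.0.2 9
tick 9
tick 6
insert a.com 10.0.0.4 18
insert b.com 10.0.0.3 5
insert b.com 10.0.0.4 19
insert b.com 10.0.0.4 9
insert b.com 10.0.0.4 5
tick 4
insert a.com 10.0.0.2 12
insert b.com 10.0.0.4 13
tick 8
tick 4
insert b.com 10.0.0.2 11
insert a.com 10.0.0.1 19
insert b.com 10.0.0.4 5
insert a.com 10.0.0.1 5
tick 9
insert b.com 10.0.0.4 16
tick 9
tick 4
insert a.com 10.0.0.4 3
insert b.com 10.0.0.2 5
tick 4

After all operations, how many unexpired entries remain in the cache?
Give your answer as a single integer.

Op 1: tick 2 -> clock=2.
Op 2: tick 9 -> clock=11.
Op 3: insert b.com -> 10.0.0.4 (expiry=11+4=15). clock=11
Op 4: tick 8 -> clock=19. purged={b.com}
Op 5: tick 6 -> clock=25.
Op 6: insert b.com -> 10.0.0.2 (expiry=25+9=34). clock=25
Op 7: tick 9 -> clock=34. purged={b.com}
Op 8: tick 6 -> clock=40.
Op 9: insert a.com -> 10.0.0.4 (expiry=40+18=58). clock=40
Op 10: insert b.com -> 10.0.0.3 (expiry=40+5=45). clock=40
Op 11: insert b.com -> 10.0.0.4 (expiry=40+19=59). clock=40
Op 12: insert b.com -> 10.0.0.4 (expiry=40+9=49). clock=40
Op 13: insert b.com -> 10.0.0.4 (expiry=40+5=45). clock=40
Op 14: tick 4 -> clock=44.
Op 15: insert a.com -> 10.0.0.2 (expiry=44+12=56). clock=44
Op 16: insert b.com -> 10.0.0.4 (expiry=44+13=57). clock=44
Op 17: tick 8 -> clock=52.
Op 18: tick 4 -> clock=56. purged={a.com}
Op 19: insert b.com -> 10.0.0.2 (expiry=56+11=67). clock=56
Op 20: insert a.com -> 10.0.0.1 (expiry=56+19=75). clock=56
Op 21: insert b.com -> 10.0.0.4 (expiry=56+5=61). clock=56
Op 22: insert a.com -> 10.0.0.1 (expiry=56+5=61). clock=56
Op 23: tick 9 -> clock=65. purged={a.com,b.com}
Op 24: insert b.com -> 10.0.0.4 (expiry=65+16=81). clock=65
Op 25: tick 9 -> clock=74.
Op 26: tick 4 -> clock=78.
Op 27: insert a.com -> 10.0.0.4 (expiry=78+3=81). clock=78
Op 28: insert b.com -> 10.0.0.2 (expiry=78+5=83). clock=78
Op 29: tick 4 -> clock=82. purged={a.com}
Final cache (unexpired): {b.com} -> size=1

Answer: 1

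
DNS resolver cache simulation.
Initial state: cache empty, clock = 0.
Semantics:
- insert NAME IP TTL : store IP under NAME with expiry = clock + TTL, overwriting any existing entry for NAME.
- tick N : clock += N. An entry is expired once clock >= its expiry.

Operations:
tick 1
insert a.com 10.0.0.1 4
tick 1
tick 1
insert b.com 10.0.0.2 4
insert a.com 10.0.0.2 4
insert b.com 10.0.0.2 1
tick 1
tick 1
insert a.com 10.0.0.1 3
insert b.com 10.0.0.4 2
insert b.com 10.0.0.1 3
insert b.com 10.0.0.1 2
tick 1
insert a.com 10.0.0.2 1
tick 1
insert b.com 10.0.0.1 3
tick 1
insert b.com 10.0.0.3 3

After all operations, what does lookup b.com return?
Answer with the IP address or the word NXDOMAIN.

Op 1: tick 1 -> clock=1.
Op 2: insert a.com -> 10.0.0.1 (expiry=1+4=5). clock=1
Op 3: tick 1 -> clock=2.
Op 4: tick 1 -> clock=3.
Op 5: insert b.com -> 10.0.0.2 (expiry=3+4=7). clock=3
Op 6: insert a.com -> 10.0.0.2 (expiry=3+4=7). clock=3
Op 7: insert b.com -> 10.0.0.2 (expiry=3+1=4). clock=3
Op 8: tick 1 -> clock=4. purged={b.com}
Op 9: tick 1 -> clock=5.
Op 10: insert a.com -> 10.0.0.1 (expiry=5+3=8). clock=5
Op 11: insert b.com -> 10.0.0.4 (expiry=5+2=7). clock=5
Op 12: insert b.com -> 10.0.0.1 (expiry=5+3=8). clock=5
Op 13: insert b.com -> 10.0.0.1 (expiry=5+2=7). clock=5
Op 14: tick 1 -> clock=6.
Op 15: insert a.com -> 10.0.0.2 (expiry=6+1=7). clock=6
Op 16: tick 1 -> clock=7. purged={a.com,b.com}
Op 17: insert b.com -> 10.0.0.1 (expiry=7+3=10). clock=7
Op 18: tick 1 -> clock=8.
Op 19: insert b.com -> 10.0.0.3 (expiry=8+3=11). clock=8
lookup b.com: present, ip=10.0.0.3 expiry=11 > clock=8

Answer: 10.0.0.3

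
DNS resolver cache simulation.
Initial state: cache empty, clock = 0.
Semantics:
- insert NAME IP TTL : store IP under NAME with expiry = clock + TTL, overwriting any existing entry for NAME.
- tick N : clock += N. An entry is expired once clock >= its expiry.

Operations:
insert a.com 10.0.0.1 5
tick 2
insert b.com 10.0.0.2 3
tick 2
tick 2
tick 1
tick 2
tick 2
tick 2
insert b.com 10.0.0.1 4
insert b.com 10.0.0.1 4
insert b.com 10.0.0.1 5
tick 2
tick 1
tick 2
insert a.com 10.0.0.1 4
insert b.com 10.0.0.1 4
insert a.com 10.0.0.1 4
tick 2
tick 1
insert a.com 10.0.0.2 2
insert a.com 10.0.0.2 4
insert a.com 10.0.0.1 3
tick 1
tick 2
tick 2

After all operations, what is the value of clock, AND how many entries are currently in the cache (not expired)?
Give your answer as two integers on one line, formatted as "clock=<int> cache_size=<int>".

Op 1: insert a.com -> 10.0.0.1 (expiry=0+5=5). clock=0
Op 2: tick 2 -> clock=2.
Op 3: insert b.com -> 10.0.0.2 (expiry=2+3=5). clock=2
Op 4: tick 2 -> clock=4.
Op 5: tick 2 -> clock=6. purged={a.com,b.com}
Op 6: tick 1 -> clock=7.
Op 7: tick 2 -> clock=9.
Op 8: tick 2 -> clock=11.
Op 9: tick 2 -> clock=13.
Op 10: insert b.com -> 10.0.0.1 (expiry=13+4=17). clock=13
Op 11: insert b.com -> 10.0.0.1 (expiry=13+4=17). clock=13
Op 12: insert b.com -> 10.0.0.1 (expiry=13+5=18). clock=13
Op 13: tick 2 -> clock=15.
Op 14: tick 1 -> clock=16.
Op 15: tick 2 -> clock=18. purged={b.com}
Op 16: insert a.com -> 10.0.0.1 (expiry=18+4=22). clock=18
Op 17: insert b.com -> 10.0.0.1 (expiry=18+4=22). clock=18
Op 18: insert a.com -> 10.0.0.1 (expiry=18+4=22). clock=18
Op 19: tick 2 -> clock=20.
Op 20: tick 1 -> clock=21.
Op 21: insert a.com -> 10.0.0.2 (expiry=21+2=23). clock=21
Op 22: insert a.com -> 10.0.0.2 (expiry=21+4=25). clock=21
Op 23: insert a.com -> 10.0.0.1 (expiry=21+3=24). clock=21
Op 24: tick 1 -> clock=22. purged={b.com}
Op 25: tick 2 -> clock=24. purged={a.com}
Op 26: tick 2 -> clock=26.
Final clock = 26
Final cache (unexpired): {} -> size=0

Answer: clock=26 cache_size=0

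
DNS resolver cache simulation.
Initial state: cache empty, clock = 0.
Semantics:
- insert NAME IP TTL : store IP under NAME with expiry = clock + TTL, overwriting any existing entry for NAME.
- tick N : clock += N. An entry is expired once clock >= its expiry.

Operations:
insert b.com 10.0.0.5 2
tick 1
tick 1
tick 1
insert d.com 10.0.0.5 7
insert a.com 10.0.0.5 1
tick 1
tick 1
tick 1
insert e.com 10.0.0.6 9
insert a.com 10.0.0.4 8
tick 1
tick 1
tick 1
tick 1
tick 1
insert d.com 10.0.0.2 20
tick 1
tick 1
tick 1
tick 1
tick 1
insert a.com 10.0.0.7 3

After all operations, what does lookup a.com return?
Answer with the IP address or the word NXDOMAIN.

Answer: 10.0.0.7

Derivation:
Op 1: insert b.com -> 10.0.0.5 (expiry=0+2=2). clock=0
Op 2: tick 1 -> clock=1.
Op 3: tick 1 -> clock=2. purged={b.com}
Op 4: tick 1 -> clock=3.
Op 5: insert d.com -> 10.0.0.5 (expiry=3+7=10). clock=3
Op 6: insert a.com -> 10.0.0.5 (expiry=3+1=4). clock=3
Op 7: tick 1 -> clock=4. purged={a.com}
Op 8: tick 1 -> clock=5.
Op 9: tick 1 -> clock=6.
Op 10: insert e.com -> 10.0.0.6 (expiry=6+9=15). clock=6
Op 11: insert a.com -> 10.0.0.4 (expiry=6+8=14). clock=6
Op 12: tick 1 -> clock=7.
Op 13: tick 1 -> clock=8.
Op 14: tick 1 -> clock=9.
Op 15: tick 1 -> clock=10. purged={d.com}
Op 16: tick 1 -> clock=11.
Op 17: insert d.com -> 10.0.0.2 (expiry=11+20=31). clock=11
Op 18: tick 1 -> clock=12.
Op 19: tick 1 -> clock=13.
Op 20: tick 1 -> clock=14. purged={a.com}
Op 21: tick 1 -> clock=15. purged={e.com}
Op 22: tick 1 -> clock=16.
Op 23: insert a.com -> 10.0.0.7 (expiry=16+3=19). clock=16
lookup a.com: present, ip=10.0.0.7 expiry=19 > clock=16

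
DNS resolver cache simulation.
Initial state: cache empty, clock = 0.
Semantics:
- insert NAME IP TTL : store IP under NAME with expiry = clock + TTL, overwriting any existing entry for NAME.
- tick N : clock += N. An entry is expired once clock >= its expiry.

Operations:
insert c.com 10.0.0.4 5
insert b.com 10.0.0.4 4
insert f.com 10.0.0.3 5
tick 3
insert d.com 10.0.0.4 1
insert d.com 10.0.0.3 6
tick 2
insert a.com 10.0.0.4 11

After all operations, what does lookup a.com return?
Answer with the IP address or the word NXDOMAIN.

Answer: 10.0.0.4

Derivation:
Op 1: insert c.com -> 10.0.0.4 (expiry=0+5=5). clock=0
Op 2: insert b.com -> 10.0.0.4 (expiry=0+4=4). clock=0
Op 3: insert f.com -> 10.0.0.3 (expiry=0+5=5). clock=0
Op 4: tick 3 -> clock=3.
Op 5: insert d.com -> 10.0.0.4 (expiry=3+1=4). clock=3
Op 6: insert d.com -> 10.0.0.3 (expiry=3+6=9). clock=3
Op 7: tick 2 -> clock=5. purged={b.com,c.com,f.com}
Op 8: insert a.com -> 10.0.0.4 (expiry=5+11=16). clock=5
lookup a.com: present, ip=10.0.0.4 expiry=16 > clock=5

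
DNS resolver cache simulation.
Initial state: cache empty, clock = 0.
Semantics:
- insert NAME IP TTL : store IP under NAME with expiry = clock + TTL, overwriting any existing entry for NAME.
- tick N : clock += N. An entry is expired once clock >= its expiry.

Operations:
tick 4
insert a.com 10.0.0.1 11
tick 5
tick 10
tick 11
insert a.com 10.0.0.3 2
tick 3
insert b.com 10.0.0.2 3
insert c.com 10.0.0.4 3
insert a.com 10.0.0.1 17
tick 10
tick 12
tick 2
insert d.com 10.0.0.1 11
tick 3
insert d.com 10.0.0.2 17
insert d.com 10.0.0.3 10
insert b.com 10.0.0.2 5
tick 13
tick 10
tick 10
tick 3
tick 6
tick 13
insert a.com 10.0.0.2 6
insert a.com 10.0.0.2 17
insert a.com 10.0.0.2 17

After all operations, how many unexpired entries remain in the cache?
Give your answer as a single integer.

Answer: 1

Derivation:
Op 1: tick 4 -> clock=4.
Op 2: insert a.com -> 10.0.0.1 (expiry=4+11=15). clock=4
Op 3: tick 5 -> clock=9.
Op 4: tick 10 -> clock=19. purged={a.com}
Op 5: tick 11 -> clock=30.
Op 6: insert a.com -> 10.0.0.3 (expiry=30+2=32). clock=30
Op 7: tick 3 -> clock=33. purged={a.com}
Op 8: insert b.com -> 10.0.0.2 (expiry=33+3=36). clock=33
Op 9: insert c.com -> 10.0.0.4 (expiry=33+3=36). clock=33
Op 10: insert a.com -> 10.0.0.1 (expiry=33+17=50). clock=33
Op 11: tick 10 -> clock=43. purged={b.com,c.com}
Op 12: tick 12 -> clock=55. purged={a.com}
Op 13: tick 2 -> clock=57.
Op 14: insert d.com -> 10.0.0.1 (expiry=57+11=68). clock=57
Op 15: tick 3 -> clock=60.
Op 16: insert d.com -> 10.0.0.2 (expiry=60+17=77). clock=60
Op 17: insert d.com -> 10.0.0.3 (expiry=60+10=70). clock=60
Op 18: insert b.com -> 10.0.0.2 (expiry=60+5=65). clock=60
Op 19: tick 13 -> clock=73. purged={b.com,d.com}
Op 20: tick 10 -> clock=83.
Op 21: tick 10 -> clock=93.
Op 22: tick 3 -> clock=96.
Op 23: tick 6 -> clock=102.
Op 24: tick 13 -> clock=115.
Op 25: insert a.com -> 10.0.0.2 (expiry=115+6=121). clock=115
Op 26: insert a.com -> 10.0.0.2 (expiry=115+17=132). clock=115
Op 27: insert a.com -> 10.0.0.2 (expiry=115+17=132). clock=115
Final cache (unexpired): {a.com} -> size=1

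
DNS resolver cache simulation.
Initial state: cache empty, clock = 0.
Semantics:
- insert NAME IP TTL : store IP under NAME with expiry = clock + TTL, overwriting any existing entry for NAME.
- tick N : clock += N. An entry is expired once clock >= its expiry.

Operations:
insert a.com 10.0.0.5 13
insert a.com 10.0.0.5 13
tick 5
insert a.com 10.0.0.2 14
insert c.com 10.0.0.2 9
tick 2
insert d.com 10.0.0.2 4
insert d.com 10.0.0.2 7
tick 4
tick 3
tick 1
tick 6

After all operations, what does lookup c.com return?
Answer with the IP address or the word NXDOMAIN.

Answer: NXDOMAIN

Derivation:
Op 1: insert a.com -> 10.0.0.5 (expiry=0+13=13). clock=0
Op 2: insert a.com -> 10.0.0.5 (expiry=0+13=13). clock=0
Op 3: tick 5 -> clock=5.
Op 4: insert a.com -> 10.0.0.2 (expiry=5+14=19). clock=5
Op 5: insert c.com -> 10.0.0.2 (expiry=5+9=14). clock=5
Op 6: tick 2 -> clock=7.
Op 7: insert d.com -> 10.0.0.2 (expiry=7+4=11). clock=7
Op 8: insert d.com -> 10.0.0.2 (expiry=7+7=14). clock=7
Op 9: tick 4 -> clock=11.
Op 10: tick 3 -> clock=14. purged={c.com,d.com}
Op 11: tick 1 -> clock=15.
Op 12: tick 6 -> clock=21. purged={a.com}
lookup c.com: not in cache (expired or never inserted)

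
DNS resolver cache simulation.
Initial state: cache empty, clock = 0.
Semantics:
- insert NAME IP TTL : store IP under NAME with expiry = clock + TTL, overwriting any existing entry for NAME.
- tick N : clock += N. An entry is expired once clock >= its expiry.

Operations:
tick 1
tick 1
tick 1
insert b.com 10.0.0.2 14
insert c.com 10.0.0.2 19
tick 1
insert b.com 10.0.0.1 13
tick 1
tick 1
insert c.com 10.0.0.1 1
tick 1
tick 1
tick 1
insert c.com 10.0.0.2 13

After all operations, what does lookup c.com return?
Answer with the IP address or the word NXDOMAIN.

Op 1: tick 1 -> clock=1.
Op 2: tick 1 -> clock=2.
Op 3: tick 1 -> clock=3.
Op 4: insert b.com -> 10.0.0.2 (expiry=3+14=17). clock=3
Op 5: insert c.com -> 10.0.0.2 (expiry=3+19=22). clock=3
Op 6: tick 1 -> clock=4.
Op 7: insert b.com -> 10.0.0.1 (expiry=4+13=17). clock=4
Op 8: tick 1 -> clock=5.
Op 9: tick 1 -> clock=6.
Op 10: insert c.com -> 10.0.0.1 (expiry=6+1=7). clock=6
Op 11: tick 1 -> clock=7. purged={c.com}
Op 12: tick 1 -> clock=8.
Op 13: tick 1 -> clock=9.
Op 14: insert c.com -> 10.0.0.2 (expiry=9+13=22). clock=9
lookup c.com: present, ip=10.0.0.2 expiry=22 > clock=9

Answer: 10.0.0.2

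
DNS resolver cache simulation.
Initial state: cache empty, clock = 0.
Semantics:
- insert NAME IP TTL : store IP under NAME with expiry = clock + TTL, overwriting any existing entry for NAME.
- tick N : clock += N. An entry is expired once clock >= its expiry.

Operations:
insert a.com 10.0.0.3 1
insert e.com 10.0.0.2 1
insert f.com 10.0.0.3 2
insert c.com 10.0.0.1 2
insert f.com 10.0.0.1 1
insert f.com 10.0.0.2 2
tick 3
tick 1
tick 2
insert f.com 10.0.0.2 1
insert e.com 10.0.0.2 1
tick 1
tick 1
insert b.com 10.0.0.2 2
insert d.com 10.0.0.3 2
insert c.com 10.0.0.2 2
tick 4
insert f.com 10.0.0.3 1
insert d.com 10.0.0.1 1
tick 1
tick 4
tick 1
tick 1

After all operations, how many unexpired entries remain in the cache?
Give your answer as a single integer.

Op 1: insert a.com -> 10.0.0.3 (expiry=0+1=1). clock=0
Op 2: insert e.com -> 10.0.0.2 (expiry=0+1=1). clock=0
Op 3: insert f.com -> 10.0.0.3 (expiry=0+2=2). clock=0
Op 4: insert c.com -> 10.0.0.1 (expiry=0+2=2). clock=0
Op 5: insert f.com -> 10.0.0.1 (expiry=0+1=1). clock=0
Op 6: insert f.com -> 10.0.0.2 (expiry=0+2=2). clock=0
Op 7: tick 3 -> clock=3. purged={a.com,c.com,e.com,f.com}
Op 8: tick 1 -> clock=4.
Op 9: tick 2 -> clock=6.
Op 10: insert f.com -> 10.0.0.2 (expiry=6+1=7). clock=6
Op 11: insert e.com -> 10.0.0.2 (expiry=6+1=7). clock=6
Op 12: tick 1 -> clock=7. purged={e.com,f.com}
Op 13: tick 1 -> clock=8.
Op 14: insert b.com -> 10.0.0.2 (expiry=8+2=10). clock=8
Op 15: insert d.com -> 10.0.0.3 (expiry=8+2=10). clock=8
Op 16: insert c.com -> 10.0.0.2 (expiry=8+2=10). clock=8
Op 17: tick 4 -> clock=12. purged={b.com,c.com,d.com}
Op 18: insert f.com -> 10.0.0.3 (expiry=12+1=13). clock=12
Op 19: insert d.com -> 10.0.0.1 (expiry=12+1=13). clock=12
Op 20: tick 1 -> clock=13. purged={d.com,f.com}
Op 21: tick 4 -> clock=17.
Op 22: tick 1 -> clock=18.
Op 23: tick 1 -> clock=19.
Final cache (unexpired): {} -> size=0

Answer: 0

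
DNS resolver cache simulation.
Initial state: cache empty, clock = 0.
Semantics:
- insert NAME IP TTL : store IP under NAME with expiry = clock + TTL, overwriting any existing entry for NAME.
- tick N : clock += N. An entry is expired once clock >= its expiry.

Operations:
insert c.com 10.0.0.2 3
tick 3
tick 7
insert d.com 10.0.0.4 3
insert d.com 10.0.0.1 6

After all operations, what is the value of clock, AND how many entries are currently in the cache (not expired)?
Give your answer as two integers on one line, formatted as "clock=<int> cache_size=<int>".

Answer: clock=10 cache_size=1

Derivation:
Op 1: insert c.com -> 10.0.0.2 (expiry=0+3=3). clock=0
Op 2: tick 3 -> clock=3. purged={c.com}
Op 3: tick 7 -> clock=10.
Op 4: insert d.com -> 10.0.0.4 (expiry=10+3=13). clock=10
Op 5: insert d.com -> 10.0.0.1 (expiry=10+6=16). clock=10
Final clock = 10
Final cache (unexpired): {d.com} -> size=1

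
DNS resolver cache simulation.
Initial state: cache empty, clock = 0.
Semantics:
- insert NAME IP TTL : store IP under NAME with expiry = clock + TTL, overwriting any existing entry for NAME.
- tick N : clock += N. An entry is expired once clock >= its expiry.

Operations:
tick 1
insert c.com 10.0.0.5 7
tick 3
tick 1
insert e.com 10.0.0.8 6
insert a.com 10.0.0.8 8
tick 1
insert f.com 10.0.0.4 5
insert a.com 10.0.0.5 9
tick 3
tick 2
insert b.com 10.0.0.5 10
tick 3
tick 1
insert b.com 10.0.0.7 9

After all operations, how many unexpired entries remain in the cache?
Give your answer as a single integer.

Op 1: tick 1 -> clock=1.
Op 2: insert c.com -> 10.0.0.5 (expiry=1+7=8). clock=1
Op 3: tick 3 -> clock=4.
Op 4: tick 1 -> clock=5.
Op 5: insert e.com -> 10.0.0.8 (expiry=5+6=11). clock=5
Op 6: insert a.com -> 10.0.0.8 (expiry=5+8=13). clock=5
Op 7: tick 1 -> clock=6.
Op 8: insert f.com -> 10.0.0.4 (expiry=6+5=11). clock=6
Op 9: insert a.com -> 10.0.0.5 (expiry=6+9=15). clock=6
Op 10: tick 3 -> clock=9. purged={c.com}
Op 11: tick 2 -> clock=11. purged={e.com,f.com}
Op 12: insert b.com -> 10.0.0.5 (expiry=11+10=21). clock=11
Op 13: tick 3 -> clock=14.
Op 14: tick 1 -> clock=15. purged={a.com}
Op 15: insert b.com -> 10.0.0.7 (expiry=15+9=24). clock=15
Final cache (unexpired): {b.com} -> size=1

Answer: 1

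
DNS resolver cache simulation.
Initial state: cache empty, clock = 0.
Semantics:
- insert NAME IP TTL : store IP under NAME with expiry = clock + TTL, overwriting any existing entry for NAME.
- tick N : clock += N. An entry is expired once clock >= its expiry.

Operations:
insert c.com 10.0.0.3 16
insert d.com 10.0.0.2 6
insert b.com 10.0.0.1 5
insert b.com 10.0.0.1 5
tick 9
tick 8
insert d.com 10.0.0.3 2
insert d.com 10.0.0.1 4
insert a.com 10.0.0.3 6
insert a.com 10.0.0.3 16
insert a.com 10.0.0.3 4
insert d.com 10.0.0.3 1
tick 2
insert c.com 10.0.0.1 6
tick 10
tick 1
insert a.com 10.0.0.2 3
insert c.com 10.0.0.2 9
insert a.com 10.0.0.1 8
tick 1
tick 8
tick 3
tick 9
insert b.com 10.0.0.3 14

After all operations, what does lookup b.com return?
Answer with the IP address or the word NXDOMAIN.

Op 1: insert c.com -> 10.0.0.3 (expiry=0+16=16). clock=0
Op 2: insert d.com -> 10.0.0.2 (expiry=0+6=6). clock=0
Op 3: insert b.com -> 10.0.0.1 (expiry=0+5=5). clock=0
Op 4: insert b.com -> 10.0.0.1 (expiry=0+5=5). clock=0
Op 5: tick 9 -> clock=9. purged={b.com,d.com}
Op 6: tick 8 -> clock=17. purged={c.com}
Op 7: insert d.com -> 10.0.0.3 (expiry=17+2=19). clock=17
Op 8: insert d.com -> 10.0.0.1 (expiry=17+4=21). clock=17
Op 9: insert a.com -> 10.0.0.3 (expiry=17+6=23). clock=17
Op 10: insert a.com -> 10.0.0.3 (expiry=17+16=33). clock=17
Op 11: insert a.com -> 10.0.0.3 (expiry=17+4=21). clock=17
Op 12: insert d.com -> 10.0.0.3 (expiry=17+1=18). clock=17
Op 13: tick 2 -> clock=19. purged={d.com}
Op 14: insert c.com -> 10.0.0.1 (expiry=19+6=25). clock=19
Op 15: tick 10 -> clock=29. purged={a.com,c.com}
Op 16: tick 1 -> clock=30.
Op 17: insert a.com -> 10.0.0.2 (expiry=30+3=33). clock=30
Op 18: insert c.com -> 10.0.0.2 (expiry=30+9=39). clock=30
Op 19: insert a.com -> 10.0.0.1 (expiry=30+8=38). clock=30
Op 20: tick 1 -> clock=31.
Op 21: tick 8 -> clock=39. purged={a.com,c.com}
Op 22: tick 3 -> clock=42.
Op 23: tick 9 -> clock=51.
Op 24: insert b.com -> 10.0.0.3 (expiry=51+14=65). clock=51
lookup b.com: present, ip=10.0.0.3 expiry=65 > clock=51

Answer: 10.0.0.3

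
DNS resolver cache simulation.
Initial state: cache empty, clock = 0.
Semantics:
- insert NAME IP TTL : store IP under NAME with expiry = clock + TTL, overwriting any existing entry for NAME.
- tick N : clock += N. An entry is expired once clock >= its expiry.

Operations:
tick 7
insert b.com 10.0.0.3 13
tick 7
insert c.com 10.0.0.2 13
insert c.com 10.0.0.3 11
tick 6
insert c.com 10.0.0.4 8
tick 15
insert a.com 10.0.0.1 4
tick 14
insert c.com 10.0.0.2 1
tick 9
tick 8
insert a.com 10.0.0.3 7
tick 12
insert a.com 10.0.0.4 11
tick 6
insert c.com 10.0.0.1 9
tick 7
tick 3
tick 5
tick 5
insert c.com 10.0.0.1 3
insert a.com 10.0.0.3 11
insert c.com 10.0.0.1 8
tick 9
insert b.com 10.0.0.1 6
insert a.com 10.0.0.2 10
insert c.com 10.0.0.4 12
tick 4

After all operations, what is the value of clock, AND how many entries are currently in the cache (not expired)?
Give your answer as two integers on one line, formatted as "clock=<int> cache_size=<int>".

Answer: clock=117 cache_size=3

Derivation:
Op 1: tick 7 -> clock=7.
Op 2: insert b.com -> 10.0.0.3 (expiry=7+13=20). clock=7
Op 3: tick 7 -> clock=14.
Op 4: insert c.com -> 10.0.0.2 (expiry=14+13=27). clock=14
Op 5: insert c.com -> 10.0.0.3 (expiry=14+11=25). clock=14
Op 6: tick 6 -> clock=20. purged={b.com}
Op 7: insert c.com -> 10.0.0.4 (expiry=20+8=28). clock=20
Op 8: tick 15 -> clock=35. purged={c.com}
Op 9: insert a.com -> 10.0.0.1 (expiry=35+4=39). clock=35
Op 10: tick 14 -> clock=49. purged={a.com}
Op 11: insert c.com -> 10.0.0.2 (expiry=49+1=50). clock=49
Op 12: tick 9 -> clock=58. purged={c.com}
Op 13: tick 8 -> clock=66.
Op 14: insert a.com -> 10.0.0.3 (expiry=66+7=73). clock=66
Op 15: tick 12 -> clock=78. purged={a.com}
Op 16: insert a.com -> 10.0.0.4 (expiry=78+11=89). clock=78
Op 17: tick 6 -> clock=84.
Op 18: insert c.com -> 10.0.0.1 (expiry=84+9=93). clock=84
Op 19: tick 7 -> clock=91. purged={a.com}
Op 20: tick 3 -> clock=94. purged={c.com}
Op 21: tick 5 -> clock=99.
Op 22: tick 5 -> clock=104.
Op 23: insert c.com -> 10.0.0.1 (expiry=104+3=107). clock=104
Op 24: insert a.com -> 10.0.0.3 (expiry=104+11=115). clock=104
Op 25: insert c.com -> 10.0.0.1 (expiry=104+8=112). clock=104
Op 26: tick 9 -> clock=113. purged={c.com}
Op 27: insert b.com -> 10.0.0.1 (expiry=113+6=119). clock=113
Op 28: insert a.com -> 10.0.0.2 (expiry=113+10=123). clock=113
Op 29: insert c.com -> 10.0.0.4 (expiry=113+12=125). clock=113
Op 30: tick 4 -> clock=117.
Final clock = 117
Final cache (unexpired): {a.com,b.com,c.com} -> size=3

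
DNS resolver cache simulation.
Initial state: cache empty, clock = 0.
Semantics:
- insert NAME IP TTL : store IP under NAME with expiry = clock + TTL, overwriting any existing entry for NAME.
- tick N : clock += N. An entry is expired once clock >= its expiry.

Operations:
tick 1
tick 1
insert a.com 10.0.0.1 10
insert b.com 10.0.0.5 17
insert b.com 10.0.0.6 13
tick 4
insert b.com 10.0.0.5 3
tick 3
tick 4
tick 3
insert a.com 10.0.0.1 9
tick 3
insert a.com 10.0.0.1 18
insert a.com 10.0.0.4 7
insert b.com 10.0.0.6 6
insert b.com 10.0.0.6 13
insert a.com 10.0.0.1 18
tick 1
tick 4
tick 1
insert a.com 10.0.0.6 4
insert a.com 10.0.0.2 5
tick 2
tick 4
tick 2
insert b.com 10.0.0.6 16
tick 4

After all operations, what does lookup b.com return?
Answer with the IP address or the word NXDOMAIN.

Op 1: tick 1 -> clock=1.
Op 2: tick 1 -> clock=2.
Op 3: insert a.com -> 10.0.0.1 (expiry=2+10=12). clock=2
Op 4: insert b.com -> 10.0.0.5 (expiry=2+17=19). clock=2
Op 5: insert b.com -> 10.0.0.6 (expiry=2+13=15). clock=2
Op 6: tick 4 -> clock=6.
Op 7: insert b.com -> 10.0.0.5 (expiry=6+3=9). clock=6
Op 8: tick 3 -> clock=9. purged={b.com}
Op 9: tick 4 -> clock=13. purged={a.com}
Op 10: tick 3 -> clock=16.
Op 11: insert a.com -> 10.0.0.1 (expiry=16+9=25). clock=16
Op 12: tick 3 -> clock=19.
Op 13: insert a.com -> 10.0.0.1 (expiry=19+18=37). clock=19
Op 14: insert a.com -> 10.0.0.4 (expiry=19+7=26). clock=19
Op 15: insert b.com -> 10.0.0.6 (expiry=19+6=25). clock=19
Op 16: insert b.com -> 10.0.0.6 (expiry=19+13=32). clock=19
Op 17: insert a.com -> 10.0.0.1 (expiry=19+18=37). clock=19
Op 18: tick 1 -> clock=20.
Op 19: tick 4 -> clock=24.
Op 20: tick 1 -> clock=25.
Op 21: insert a.com -> 10.0.0.6 (expiry=25+4=29). clock=25
Op 22: insert a.com -> 10.0.0.2 (expiry=25+5=30). clock=25
Op 23: tick 2 -> clock=27.
Op 24: tick 4 -> clock=31. purged={a.com}
Op 25: tick 2 -> clock=33. purged={b.com}
Op 26: insert b.com -> 10.0.0.6 (expiry=33+16=49). clock=33
Op 27: tick 4 -> clock=37.
lookup b.com: present, ip=10.0.0.6 expiry=49 > clock=37

Answer: 10.0.0.6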